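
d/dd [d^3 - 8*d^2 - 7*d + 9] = 3*d^2 - 16*d - 7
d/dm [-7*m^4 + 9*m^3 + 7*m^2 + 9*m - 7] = -28*m^3 + 27*m^2 + 14*m + 9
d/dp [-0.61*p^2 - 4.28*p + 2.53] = -1.22*p - 4.28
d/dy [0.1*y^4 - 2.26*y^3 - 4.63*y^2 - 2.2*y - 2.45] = 0.4*y^3 - 6.78*y^2 - 9.26*y - 2.2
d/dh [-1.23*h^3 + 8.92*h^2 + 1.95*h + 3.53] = -3.69*h^2 + 17.84*h + 1.95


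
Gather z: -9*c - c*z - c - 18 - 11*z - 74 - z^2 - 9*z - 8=-10*c - z^2 + z*(-c - 20) - 100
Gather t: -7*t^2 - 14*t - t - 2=-7*t^2 - 15*t - 2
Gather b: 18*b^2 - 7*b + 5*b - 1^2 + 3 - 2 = 18*b^2 - 2*b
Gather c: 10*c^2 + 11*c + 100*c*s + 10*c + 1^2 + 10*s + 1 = 10*c^2 + c*(100*s + 21) + 10*s + 2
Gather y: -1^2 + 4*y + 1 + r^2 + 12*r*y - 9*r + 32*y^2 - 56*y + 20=r^2 - 9*r + 32*y^2 + y*(12*r - 52) + 20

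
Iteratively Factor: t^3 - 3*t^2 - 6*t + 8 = (t - 1)*(t^2 - 2*t - 8) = (t - 1)*(t + 2)*(t - 4)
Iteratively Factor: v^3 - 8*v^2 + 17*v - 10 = (v - 5)*(v^2 - 3*v + 2) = (v - 5)*(v - 1)*(v - 2)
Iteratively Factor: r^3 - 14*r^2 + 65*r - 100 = (r - 4)*(r^2 - 10*r + 25) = (r - 5)*(r - 4)*(r - 5)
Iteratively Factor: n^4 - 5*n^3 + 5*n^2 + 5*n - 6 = (n - 3)*(n^3 - 2*n^2 - n + 2) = (n - 3)*(n + 1)*(n^2 - 3*n + 2) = (n - 3)*(n - 1)*(n + 1)*(n - 2)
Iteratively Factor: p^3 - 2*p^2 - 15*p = (p + 3)*(p^2 - 5*p) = (p - 5)*(p + 3)*(p)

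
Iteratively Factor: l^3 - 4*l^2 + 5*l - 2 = (l - 1)*(l^2 - 3*l + 2) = (l - 1)^2*(l - 2)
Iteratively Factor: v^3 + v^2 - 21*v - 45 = (v - 5)*(v^2 + 6*v + 9) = (v - 5)*(v + 3)*(v + 3)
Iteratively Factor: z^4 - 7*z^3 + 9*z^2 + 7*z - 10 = (z + 1)*(z^3 - 8*z^2 + 17*z - 10) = (z - 2)*(z + 1)*(z^2 - 6*z + 5) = (z - 2)*(z - 1)*(z + 1)*(z - 5)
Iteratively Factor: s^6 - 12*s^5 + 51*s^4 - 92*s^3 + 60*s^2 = (s - 2)*(s^5 - 10*s^4 + 31*s^3 - 30*s^2) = (s - 2)^2*(s^4 - 8*s^3 + 15*s^2) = s*(s - 2)^2*(s^3 - 8*s^2 + 15*s) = s*(s - 3)*(s - 2)^2*(s^2 - 5*s) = s^2*(s - 3)*(s - 2)^2*(s - 5)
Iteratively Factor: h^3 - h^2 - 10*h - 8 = (h + 2)*(h^2 - 3*h - 4) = (h + 1)*(h + 2)*(h - 4)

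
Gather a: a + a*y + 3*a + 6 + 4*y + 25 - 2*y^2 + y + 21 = a*(y + 4) - 2*y^2 + 5*y + 52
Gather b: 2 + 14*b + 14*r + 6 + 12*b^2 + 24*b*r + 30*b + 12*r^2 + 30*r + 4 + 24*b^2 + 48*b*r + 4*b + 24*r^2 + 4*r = 36*b^2 + b*(72*r + 48) + 36*r^2 + 48*r + 12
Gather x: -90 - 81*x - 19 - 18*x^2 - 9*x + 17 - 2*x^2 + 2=-20*x^2 - 90*x - 90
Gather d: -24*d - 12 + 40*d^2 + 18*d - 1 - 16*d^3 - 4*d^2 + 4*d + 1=-16*d^3 + 36*d^2 - 2*d - 12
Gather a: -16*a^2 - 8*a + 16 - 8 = -16*a^2 - 8*a + 8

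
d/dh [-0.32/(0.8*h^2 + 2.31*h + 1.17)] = (0.512*h + 0.7392)/(0.8*h^2 + 2.31*h + 1.17)^2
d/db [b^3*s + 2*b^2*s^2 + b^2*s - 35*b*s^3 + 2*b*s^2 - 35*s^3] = s*(3*b^2 + 4*b*s + 2*b - 35*s^2 + 2*s)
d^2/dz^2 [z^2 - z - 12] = 2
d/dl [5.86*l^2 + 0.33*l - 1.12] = 11.72*l + 0.33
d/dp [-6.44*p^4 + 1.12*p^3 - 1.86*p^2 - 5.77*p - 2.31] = -25.76*p^3 + 3.36*p^2 - 3.72*p - 5.77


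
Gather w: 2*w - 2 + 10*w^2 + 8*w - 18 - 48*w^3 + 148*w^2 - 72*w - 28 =-48*w^3 + 158*w^2 - 62*w - 48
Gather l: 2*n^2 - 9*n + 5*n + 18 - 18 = 2*n^2 - 4*n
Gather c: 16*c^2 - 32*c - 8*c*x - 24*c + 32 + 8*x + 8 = 16*c^2 + c*(-8*x - 56) + 8*x + 40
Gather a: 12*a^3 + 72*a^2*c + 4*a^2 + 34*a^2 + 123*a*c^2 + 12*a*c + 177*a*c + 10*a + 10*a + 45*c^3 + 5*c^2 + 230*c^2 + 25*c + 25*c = 12*a^3 + a^2*(72*c + 38) + a*(123*c^2 + 189*c + 20) + 45*c^3 + 235*c^2 + 50*c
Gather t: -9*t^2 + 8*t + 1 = -9*t^2 + 8*t + 1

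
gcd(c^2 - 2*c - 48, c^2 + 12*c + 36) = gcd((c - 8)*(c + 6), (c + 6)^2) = c + 6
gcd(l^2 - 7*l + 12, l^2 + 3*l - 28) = l - 4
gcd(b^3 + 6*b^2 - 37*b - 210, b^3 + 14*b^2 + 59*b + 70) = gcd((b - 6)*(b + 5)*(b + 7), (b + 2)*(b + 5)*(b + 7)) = b^2 + 12*b + 35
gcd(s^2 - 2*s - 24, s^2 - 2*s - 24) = s^2 - 2*s - 24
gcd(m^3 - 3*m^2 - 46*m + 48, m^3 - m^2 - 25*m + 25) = m - 1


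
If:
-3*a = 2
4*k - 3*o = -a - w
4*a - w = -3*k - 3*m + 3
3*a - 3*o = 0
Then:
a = -2/3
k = -w/4 - 1/3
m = 7*w/12 + 20/9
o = -2/3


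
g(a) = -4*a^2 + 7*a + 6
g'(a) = 7 - 8*a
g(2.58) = -2.57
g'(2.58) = -13.64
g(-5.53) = -155.03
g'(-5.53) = 51.24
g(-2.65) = -40.64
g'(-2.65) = 28.20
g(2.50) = -1.50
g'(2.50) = -13.00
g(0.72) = 8.97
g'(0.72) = 1.24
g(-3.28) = -59.99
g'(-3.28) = 33.24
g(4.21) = -35.43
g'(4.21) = -26.68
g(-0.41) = 2.46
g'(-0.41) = 10.28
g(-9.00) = -381.00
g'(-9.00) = 79.00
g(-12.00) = -654.00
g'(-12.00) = 103.00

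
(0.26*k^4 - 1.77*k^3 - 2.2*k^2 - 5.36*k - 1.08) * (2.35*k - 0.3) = 0.611*k^5 - 4.2375*k^4 - 4.639*k^3 - 11.936*k^2 - 0.93*k + 0.324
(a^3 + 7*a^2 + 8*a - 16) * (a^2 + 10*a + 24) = a^5 + 17*a^4 + 102*a^3 + 232*a^2 + 32*a - 384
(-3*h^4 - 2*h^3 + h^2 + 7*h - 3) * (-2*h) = 6*h^5 + 4*h^4 - 2*h^3 - 14*h^2 + 6*h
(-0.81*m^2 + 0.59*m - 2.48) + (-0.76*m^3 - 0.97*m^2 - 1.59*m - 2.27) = -0.76*m^3 - 1.78*m^2 - 1.0*m - 4.75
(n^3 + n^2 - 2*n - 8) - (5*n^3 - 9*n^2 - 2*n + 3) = -4*n^3 + 10*n^2 - 11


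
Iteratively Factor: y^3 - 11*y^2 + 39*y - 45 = (y - 3)*(y^2 - 8*y + 15) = (y - 3)^2*(y - 5)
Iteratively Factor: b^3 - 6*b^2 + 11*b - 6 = (b - 1)*(b^2 - 5*b + 6) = (b - 2)*(b - 1)*(b - 3)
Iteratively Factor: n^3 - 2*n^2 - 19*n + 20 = (n - 5)*(n^2 + 3*n - 4) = (n - 5)*(n + 4)*(n - 1)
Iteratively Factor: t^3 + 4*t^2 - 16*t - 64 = (t + 4)*(t^2 - 16) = (t - 4)*(t + 4)*(t + 4)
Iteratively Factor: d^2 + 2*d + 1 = (d + 1)*(d + 1)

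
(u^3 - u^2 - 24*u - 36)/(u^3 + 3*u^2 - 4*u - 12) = (u - 6)/(u - 2)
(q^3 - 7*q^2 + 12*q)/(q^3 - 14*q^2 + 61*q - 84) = q/(q - 7)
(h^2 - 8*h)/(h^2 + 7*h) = (h - 8)/(h + 7)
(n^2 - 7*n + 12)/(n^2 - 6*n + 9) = (n - 4)/(n - 3)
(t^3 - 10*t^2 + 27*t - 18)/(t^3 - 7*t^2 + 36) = (t - 1)/(t + 2)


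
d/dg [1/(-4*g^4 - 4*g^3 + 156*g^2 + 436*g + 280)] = (4*g^3 + 3*g^2 - 78*g - 109)/(4*(-g^4 - g^3 + 39*g^2 + 109*g + 70)^2)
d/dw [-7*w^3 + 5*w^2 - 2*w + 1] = -21*w^2 + 10*w - 2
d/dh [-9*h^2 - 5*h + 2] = -18*h - 5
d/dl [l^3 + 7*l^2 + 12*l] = 3*l^2 + 14*l + 12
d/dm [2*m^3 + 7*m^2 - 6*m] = 6*m^2 + 14*m - 6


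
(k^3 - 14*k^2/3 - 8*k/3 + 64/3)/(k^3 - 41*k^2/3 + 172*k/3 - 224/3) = (k + 2)/(k - 7)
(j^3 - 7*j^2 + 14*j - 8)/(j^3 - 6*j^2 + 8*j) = (j - 1)/j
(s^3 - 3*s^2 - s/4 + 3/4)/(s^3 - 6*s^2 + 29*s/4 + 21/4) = (2*s - 1)/(2*s - 7)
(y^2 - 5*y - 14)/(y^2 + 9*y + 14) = (y - 7)/(y + 7)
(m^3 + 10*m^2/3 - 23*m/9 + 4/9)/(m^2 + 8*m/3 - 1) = (3*m^2 + 11*m - 4)/(3*(m + 3))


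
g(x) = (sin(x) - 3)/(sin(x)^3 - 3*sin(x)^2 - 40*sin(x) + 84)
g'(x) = (sin(x) - 3)*(-3*sin(x)^2*cos(x) + 6*sin(x)*cos(x) + 40*cos(x))/(sin(x)^3 - 3*sin(x)^2 - 40*sin(x) + 84)^2 + cos(x)/(sin(x)^3 - 3*sin(x)^2 - 40*sin(x) + 84) = (-2*sin(x)^3 + 12*sin(x)^2 - 18*sin(x) - 36)*cos(x)/(sin(x)^3 - 3*sin(x)^2 - 40*sin(x) + 84)^2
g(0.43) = -0.04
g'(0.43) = -0.01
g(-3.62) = -0.04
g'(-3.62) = 0.01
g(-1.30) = -0.03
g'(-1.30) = -0.00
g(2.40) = -0.04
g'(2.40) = 0.01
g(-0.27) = -0.03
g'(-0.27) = -0.00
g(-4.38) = -0.05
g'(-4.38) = 0.01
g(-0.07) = -0.04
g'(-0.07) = -0.00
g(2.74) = -0.04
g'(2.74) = 0.01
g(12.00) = -0.03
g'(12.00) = 0.00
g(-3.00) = -0.04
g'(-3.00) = 0.00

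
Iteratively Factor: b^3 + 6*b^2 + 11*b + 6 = (b + 1)*(b^2 + 5*b + 6) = (b + 1)*(b + 2)*(b + 3)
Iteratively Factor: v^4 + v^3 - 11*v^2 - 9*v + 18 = (v + 3)*(v^3 - 2*v^2 - 5*v + 6) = (v - 3)*(v + 3)*(v^2 + v - 2) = (v - 3)*(v - 1)*(v + 3)*(v + 2)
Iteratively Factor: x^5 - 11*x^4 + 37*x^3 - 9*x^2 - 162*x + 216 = (x - 3)*(x^4 - 8*x^3 + 13*x^2 + 30*x - 72) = (x - 3)^2*(x^3 - 5*x^2 - 2*x + 24) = (x - 4)*(x - 3)^2*(x^2 - x - 6) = (x - 4)*(x - 3)^3*(x + 2)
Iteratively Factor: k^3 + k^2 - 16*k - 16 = (k - 4)*(k^2 + 5*k + 4) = (k - 4)*(k + 4)*(k + 1)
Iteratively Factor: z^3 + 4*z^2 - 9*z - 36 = (z + 4)*(z^2 - 9) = (z + 3)*(z + 4)*(z - 3)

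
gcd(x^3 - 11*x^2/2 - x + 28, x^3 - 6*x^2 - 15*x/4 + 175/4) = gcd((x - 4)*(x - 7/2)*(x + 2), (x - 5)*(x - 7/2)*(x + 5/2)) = x - 7/2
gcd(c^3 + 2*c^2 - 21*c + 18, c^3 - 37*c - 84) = 1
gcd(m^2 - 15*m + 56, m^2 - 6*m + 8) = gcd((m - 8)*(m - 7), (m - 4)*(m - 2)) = 1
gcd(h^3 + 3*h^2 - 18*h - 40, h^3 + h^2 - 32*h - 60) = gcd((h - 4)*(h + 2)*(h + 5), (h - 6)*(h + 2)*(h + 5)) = h^2 + 7*h + 10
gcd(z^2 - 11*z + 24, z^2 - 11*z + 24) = z^2 - 11*z + 24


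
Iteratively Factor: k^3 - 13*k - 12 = (k - 4)*(k^2 + 4*k + 3) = (k - 4)*(k + 1)*(k + 3)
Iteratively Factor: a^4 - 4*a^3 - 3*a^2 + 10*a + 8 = (a - 2)*(a^3 - 2*a^2 - 7*a - 4) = (a - 4)*(a - 2)*(a^2 + 2*a + 1) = (a - 4)*(a - 2)*(a + 1)*(a + 1)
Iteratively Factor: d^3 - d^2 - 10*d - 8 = (d - 4)*(d^2 + 3*d + 2) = (d - 4)*(d + 1)*(d + 2)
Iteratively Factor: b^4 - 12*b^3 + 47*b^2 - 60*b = (b)*(b^3 - 12*b^2 + 47*b - 60) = b*(b - 4)*(b^2 - 8*b + 15) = b*(b - 5)*(b - 4)*(b - 3)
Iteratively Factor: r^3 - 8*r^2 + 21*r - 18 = (r - 2)*(r^2 - 6*r + 9) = (r - 3)*(r - 2)*(r - 3)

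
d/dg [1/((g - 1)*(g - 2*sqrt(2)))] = ((1 - g)*(g - 2*sqrt(2))^2 + (-g + 2*sqrt(2))*(g - 1)^2)/((g - 1)^3*(g - 2*sqrt(2))^3)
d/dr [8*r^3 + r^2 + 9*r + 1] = 24*r^2 + 2*r + 9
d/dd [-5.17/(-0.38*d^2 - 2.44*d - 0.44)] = (-3.9292*d - 12.6148)/(0.38*d^2 + 2.44*d + 0.44)^2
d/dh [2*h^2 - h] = 4*h - 1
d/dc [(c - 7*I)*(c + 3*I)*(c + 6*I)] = 3*c^2 + 4*I*c + 45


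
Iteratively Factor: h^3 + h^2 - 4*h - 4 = (h - 2)*(h^2 + 3*h + 2) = (h - 2)*(h + 2)*(h + 1)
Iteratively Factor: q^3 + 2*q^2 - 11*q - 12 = (q + 1)*(q^2 + q - 12) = (q - 3)*(q + 1)*(q + 4)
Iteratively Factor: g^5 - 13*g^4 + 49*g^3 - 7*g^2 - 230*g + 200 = (g + 2)*(g^4 - 15*g^3 + 79*g^2 - 165*g + 100) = (g - 4)*(g + 2)*(g^3 - 11*g^2 + 35*g - 25) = (g - 4)*(g - 1)*(g + 2)*(g^2 - 10*g + 25) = (g - 5)*(g - 4)*(g - 1)*(g + 2)*(g - 5)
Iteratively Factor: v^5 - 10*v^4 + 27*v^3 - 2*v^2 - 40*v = (v + 1)*(v^4 - 11*v^3 + 38*v^2 - 40*v) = (v - 5)*(v + 1)*(v^3 - 6*v^2 + 8*v) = (v - 5)*(v - 4)*(v + 1)*(v^2 - 2*v) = (v - 5)*(v - 4)*(v - 2)*(v + 1)*(v)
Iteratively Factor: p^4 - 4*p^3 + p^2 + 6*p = (p)*(p^3 - 4*p^2 + p + 6) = p*(p - 3)*(p^2 - p - 2) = p*(p - 3)*(p - 2)*(p + 1)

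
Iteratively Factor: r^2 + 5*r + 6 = (r + 3)*(r + 2)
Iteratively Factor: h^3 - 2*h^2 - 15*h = (h)*(h^2 - 2*h - 15) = h*(h - 5)*(h + 3)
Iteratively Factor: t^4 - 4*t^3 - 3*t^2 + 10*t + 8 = (t - 4)*(t^3 - 3*t - 2) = (t - 4)*(t + 1)*(t^2 - t - 2) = (t - 4)*(t - 2)*(t + 1)*(t + 1)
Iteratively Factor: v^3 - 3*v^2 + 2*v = (v - 1)*(v^2 - 2*v) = v*(v - 1)*(v - 2)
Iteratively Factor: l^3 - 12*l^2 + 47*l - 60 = (l - 5)*(l^2 - 7*l + 12) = (l - 5)*(l - 3)*(l - 4)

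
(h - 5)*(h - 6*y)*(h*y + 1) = h^3*y - 6*h^2*y^2 - 5*h^2*y + h^2 + 30*h*y^2 - 6*h*y - 5*h + 30*y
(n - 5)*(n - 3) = n^2 - 8*n + 15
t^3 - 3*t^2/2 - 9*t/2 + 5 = (t - 5/2)*(t - 1)*(t + 2)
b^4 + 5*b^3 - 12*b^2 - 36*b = b*(b - 3)*(b + 2)*(b + 6)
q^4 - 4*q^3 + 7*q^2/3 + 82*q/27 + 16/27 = (q - 8/3)*(q - 2)*(q + 1/3)^2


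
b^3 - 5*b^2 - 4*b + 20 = (b - 5)*(b - 2)*(b + 2)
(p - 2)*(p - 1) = p^2 - 3*p + 2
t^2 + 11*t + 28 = (t + 4)*(t + 7)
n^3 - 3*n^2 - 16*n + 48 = (n - 4)*(n - 3)*(n + 4)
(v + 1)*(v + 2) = v^2 + 3*v + 2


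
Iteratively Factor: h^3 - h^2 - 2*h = (h + 1)*(h^2 - 2*h) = (h - 2)*(h + 1)*(h)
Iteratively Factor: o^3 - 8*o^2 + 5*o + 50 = (o + 2)*(o^2 - 10*o + 25) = (o - 5)*(o + 2)*(o - 5)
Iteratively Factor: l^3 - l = (l)*(l^2 - 1) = l*(l + 1)*(l - 1)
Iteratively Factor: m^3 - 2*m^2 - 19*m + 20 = (m + 4)*(m^2 - 6*m + 5) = (m - 5)*(m + 4)*(m - 1)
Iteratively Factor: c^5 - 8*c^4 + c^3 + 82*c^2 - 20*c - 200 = (c + 2)*(c^4 - 10*c^3 + 21*c^2 + 40*c - 100) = (c - 5)*(c + 2)*(c^3 - 5*c^2 - 4*c + 20) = (c - 5)^2*(c + 2)*(c^2 - 4) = (c - 5)^2*(c + 2)^2*(c - 2)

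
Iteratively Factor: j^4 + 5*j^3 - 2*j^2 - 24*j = (j + 4)*(j^3 + j^2 - 6*j) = (j - 2)*(j + 4)*(j^2 + 3*j) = j*(j - 2)*(j + 4)*(j + 3)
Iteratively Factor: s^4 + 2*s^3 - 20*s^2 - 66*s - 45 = (s - 5)*(s^3 + 7*s^2 + 15*s + 9) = (s - 5)*(s + 3)*(s^2 + 4*s + 3) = (s - 5)*(s + 3)^2*(s + 1)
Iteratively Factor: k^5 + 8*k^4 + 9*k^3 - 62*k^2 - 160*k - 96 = (k - 3)*(k^4 + 11*k^3 + 42*k^2 + 64*k + 32) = (k - 3)*(k + 4)*(k^3 + 7*k^2 + 14*k + 8) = (k - 3)*(k + 1)*(k + 4)*(k^2 + 6*k + 8) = (k - 3)*(k + 1)*(k + 4)^2*(k + 2)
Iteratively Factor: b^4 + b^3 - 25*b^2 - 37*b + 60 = (b + 4)*(b^3 - 3*b^2 - 13*b + 15) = (b + 3)*(b + 4)*(b^2 - 6*b + 5) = (b - 1)*(b + 3)*(b + 4)*(b - 5)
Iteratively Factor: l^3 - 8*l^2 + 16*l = (l - 4)*(l^2 - 4*l) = l*(l - 4)*(l - 4)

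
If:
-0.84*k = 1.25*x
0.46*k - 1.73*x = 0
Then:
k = 0.00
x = 0.00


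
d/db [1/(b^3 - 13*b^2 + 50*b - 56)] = (-3*b^2 + 26*b - 50)/(b^3 - 13*b^2 + 50*b - 56)^2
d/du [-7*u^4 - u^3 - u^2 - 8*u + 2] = -28*u^3 - 3*u^2 - 2*u - 8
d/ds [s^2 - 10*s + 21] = 2*s - 10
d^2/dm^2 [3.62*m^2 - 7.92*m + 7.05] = 7.24000000000000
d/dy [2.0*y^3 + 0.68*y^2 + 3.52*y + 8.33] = 6.0*y^2 + 1.36*y + 3.52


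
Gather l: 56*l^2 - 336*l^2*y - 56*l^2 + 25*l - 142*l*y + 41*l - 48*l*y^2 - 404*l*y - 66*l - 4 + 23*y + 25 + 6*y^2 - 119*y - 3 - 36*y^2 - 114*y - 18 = -336*l^2*y + l*(-48*y^2 - 546*y) - 30*y^2 - 210*y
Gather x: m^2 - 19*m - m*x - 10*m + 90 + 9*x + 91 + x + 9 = m^2 - 29*m + x*(10 - m) + 190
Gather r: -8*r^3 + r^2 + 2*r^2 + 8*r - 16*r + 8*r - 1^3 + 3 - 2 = -8*r^3 + 3*r^2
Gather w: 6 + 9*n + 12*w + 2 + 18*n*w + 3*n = 12*n + w*(18*n + 12) + 8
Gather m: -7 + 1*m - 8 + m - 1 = 2*m - 16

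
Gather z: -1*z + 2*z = z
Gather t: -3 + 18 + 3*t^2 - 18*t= 3*t^2 - 18*t + 15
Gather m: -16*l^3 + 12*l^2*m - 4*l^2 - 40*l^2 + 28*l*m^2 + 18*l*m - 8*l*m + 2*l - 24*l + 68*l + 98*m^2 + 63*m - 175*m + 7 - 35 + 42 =-16*l^3 - 44*l^2 + 46*l + m^2*(28*l + 98) + m*(12*l^2 + 10*l - 112) + 14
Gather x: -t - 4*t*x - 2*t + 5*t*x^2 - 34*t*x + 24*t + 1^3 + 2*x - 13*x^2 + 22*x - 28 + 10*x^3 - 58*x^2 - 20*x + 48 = 21*t + 10*x^3 + x^2*(5*t - 71) + x*(4 - 38*t) + 21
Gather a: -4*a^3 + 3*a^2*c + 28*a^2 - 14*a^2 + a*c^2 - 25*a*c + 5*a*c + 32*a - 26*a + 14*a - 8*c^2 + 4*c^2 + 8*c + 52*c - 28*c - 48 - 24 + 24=-4*a^3 + a^2*(3*c + 14) + a*(c^2 - 20*c + 20) - 4*c^2 + 32*c - 48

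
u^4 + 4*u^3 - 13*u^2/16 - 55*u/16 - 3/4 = (u - 1)*(u + 1/4)*(u + 3/4)*(u + 4)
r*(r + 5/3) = r^2 + 5*r/3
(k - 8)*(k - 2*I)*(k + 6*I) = k^3 - 8*k^2 + 4*I*k^2 + 12*k - 32*I*k - 96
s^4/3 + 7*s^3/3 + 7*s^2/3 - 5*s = s*(s/3 + 1)*(s - 1)*(s + 5)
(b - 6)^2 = b^2 - 12*b + 36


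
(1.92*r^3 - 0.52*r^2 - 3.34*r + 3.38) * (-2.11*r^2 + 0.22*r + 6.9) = -4.0512*r^5 + 1.5196*r^4 + 20.181*r^3 - 11.4546*r^2 - 22.3024*r + 23.322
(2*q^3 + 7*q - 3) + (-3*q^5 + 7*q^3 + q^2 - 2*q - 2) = -3*q^5 + 9*q^3 + q^2 + 5*q - 5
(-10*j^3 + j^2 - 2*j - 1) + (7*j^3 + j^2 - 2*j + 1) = -3*j^3 + 2*j^2 - 4*j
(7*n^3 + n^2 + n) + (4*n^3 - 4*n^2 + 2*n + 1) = 11*n^3 - 3*n^2 + 3*n + 1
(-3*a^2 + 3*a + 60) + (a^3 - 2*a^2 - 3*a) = a^3 - 5*a^2 + 60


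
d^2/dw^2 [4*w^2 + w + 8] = 8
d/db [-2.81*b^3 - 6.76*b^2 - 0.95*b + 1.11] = -8.43*b^2 - 13.52*b - 0.95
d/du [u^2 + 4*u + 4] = 2*u + 4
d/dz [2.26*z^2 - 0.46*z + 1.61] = 4.52*z - 0.46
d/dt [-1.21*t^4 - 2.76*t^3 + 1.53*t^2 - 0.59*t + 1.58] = -4.84*t^3 - 8.28*t^2 + 3.06*t - 0.59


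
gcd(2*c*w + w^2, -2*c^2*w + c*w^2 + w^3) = 2*c*w + w^2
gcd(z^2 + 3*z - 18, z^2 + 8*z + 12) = z + 6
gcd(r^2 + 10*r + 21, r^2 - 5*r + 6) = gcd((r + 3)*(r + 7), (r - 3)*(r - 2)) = 1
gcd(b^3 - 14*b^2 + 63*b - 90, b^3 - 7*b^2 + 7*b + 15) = b^2 - 8*b + 15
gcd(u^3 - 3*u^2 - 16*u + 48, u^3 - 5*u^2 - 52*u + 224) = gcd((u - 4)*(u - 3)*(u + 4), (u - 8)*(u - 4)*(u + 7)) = u - 4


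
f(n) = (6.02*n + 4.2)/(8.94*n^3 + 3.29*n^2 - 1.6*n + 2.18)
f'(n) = (6.02*n + 4.2)*(-26.82*n^2 - 6.58*n + 1.6)/(8.94*n^3 + 3.29*n^2 - 1.6*n + 2.18)^2 + 6.02/(8.94*n^3 + 3.29*n^2 - 1.6*n + 2.18) = (-107.6376*n^3 - 132.4498*n^2 - 27.636*n + 19.8436)/(79.9236*n^6 + 58.8252*n^5 - 17.7839*n^4 + 28.4504*n^3 + 16.9044*n^2 - 6.976*n + 4.7524)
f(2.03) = 0.19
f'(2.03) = -0.19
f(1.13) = 0.63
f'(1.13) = -1.10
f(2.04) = 0.19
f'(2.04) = -0.19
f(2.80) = 0.10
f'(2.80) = -0.07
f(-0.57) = 0.31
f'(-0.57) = 1.99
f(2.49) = 0.12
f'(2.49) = -0.10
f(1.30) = 0.48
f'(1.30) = -0.74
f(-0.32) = 0.83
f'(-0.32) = 2.49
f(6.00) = 0.02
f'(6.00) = -0.01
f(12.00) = 0.00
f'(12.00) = -0.00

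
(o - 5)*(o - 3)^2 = o^3 - 11*o^2 + 39*o - 45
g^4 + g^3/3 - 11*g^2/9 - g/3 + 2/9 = (g - 1)*(g - 1/3)*(g + 2/3)*(g + 1)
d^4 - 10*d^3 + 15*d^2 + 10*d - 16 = (d - 8)*(d - 2)*(d - 1)*(d + 1)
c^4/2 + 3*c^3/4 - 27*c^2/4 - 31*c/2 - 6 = (c/2 + 1)*(c - 4)*(c + 1/2)*(c + 3)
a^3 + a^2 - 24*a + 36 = (a - 3)*(a - 2)*(a + 6)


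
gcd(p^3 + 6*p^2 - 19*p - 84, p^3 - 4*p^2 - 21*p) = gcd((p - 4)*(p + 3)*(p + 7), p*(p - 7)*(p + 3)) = p + 3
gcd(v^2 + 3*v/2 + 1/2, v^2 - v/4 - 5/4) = v + 1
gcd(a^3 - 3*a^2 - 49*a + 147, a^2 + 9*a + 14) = a + 7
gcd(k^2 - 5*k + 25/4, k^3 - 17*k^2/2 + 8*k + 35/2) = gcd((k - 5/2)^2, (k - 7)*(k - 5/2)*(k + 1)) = k - 5/2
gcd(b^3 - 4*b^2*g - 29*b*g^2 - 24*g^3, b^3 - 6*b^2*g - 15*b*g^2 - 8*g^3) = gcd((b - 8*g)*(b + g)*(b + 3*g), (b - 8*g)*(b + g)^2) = b^2 - 7*b*g - 8*g^2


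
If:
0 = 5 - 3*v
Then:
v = 5/3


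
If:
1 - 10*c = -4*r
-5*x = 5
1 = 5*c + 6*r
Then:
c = 1/8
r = 1/16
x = -1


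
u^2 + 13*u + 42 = (u + 6)*(u + 7)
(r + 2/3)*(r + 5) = r^2 + 17*r/3 + 10/3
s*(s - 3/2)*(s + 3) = s^3 + 3*s^2/2 - 9*s/2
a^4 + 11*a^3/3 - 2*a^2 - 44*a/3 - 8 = (a - 2)*(a + 2/3)*(a + 2)*(a + 3)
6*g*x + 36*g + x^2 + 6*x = (6*g + x)*(x + 6)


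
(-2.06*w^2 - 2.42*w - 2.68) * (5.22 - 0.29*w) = 0.5974*w^3 - 10.0514*w^2 - 11.8552*w - 13.9896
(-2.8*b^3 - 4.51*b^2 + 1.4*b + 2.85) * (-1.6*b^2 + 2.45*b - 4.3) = 4.48*b^5 + 0.356*b^4 - 1.2495*b^3 + 18.263*b^2 + 0.962500000000001*b - 12.255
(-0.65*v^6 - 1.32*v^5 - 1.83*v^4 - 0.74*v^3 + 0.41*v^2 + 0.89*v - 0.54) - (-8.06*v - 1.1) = -0.65*v^6 - 1.32*v^5 - 1.83*v^4 - 0.74*v^3 + 0.41*v^2 + 8.95*v + 0.56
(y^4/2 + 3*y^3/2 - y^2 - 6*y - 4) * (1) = y^4/2 + 3*y^3/2 - y^2 - 6*y - 4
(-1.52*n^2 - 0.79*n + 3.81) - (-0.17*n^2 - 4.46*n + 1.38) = -1.35*n^2 + 3.67*n + 2.43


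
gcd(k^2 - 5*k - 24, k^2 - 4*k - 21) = k + 3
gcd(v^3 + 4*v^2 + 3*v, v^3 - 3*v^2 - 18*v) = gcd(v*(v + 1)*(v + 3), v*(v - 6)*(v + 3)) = v^2 + 3*v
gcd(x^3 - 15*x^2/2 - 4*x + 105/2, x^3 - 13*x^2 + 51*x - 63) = x^2 - 10*x + 21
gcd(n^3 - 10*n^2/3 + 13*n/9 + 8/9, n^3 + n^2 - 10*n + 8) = n - 1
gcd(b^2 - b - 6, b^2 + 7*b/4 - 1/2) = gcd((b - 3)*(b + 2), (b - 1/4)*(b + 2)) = b + 2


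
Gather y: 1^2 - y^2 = 1 - y^2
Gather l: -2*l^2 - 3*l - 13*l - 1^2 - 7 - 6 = -2*l^2 - 16*l - 14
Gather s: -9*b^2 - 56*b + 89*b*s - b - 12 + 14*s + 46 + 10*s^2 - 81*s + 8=-9*b^2 - 57*b + 10*s^2 + s*(89*b - 67) + 42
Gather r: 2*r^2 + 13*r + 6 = 2*r^2 + 13*r + 6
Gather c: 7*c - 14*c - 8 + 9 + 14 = 15 - 7*c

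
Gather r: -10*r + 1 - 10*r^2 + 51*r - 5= -10*r^2 + 41*r - 4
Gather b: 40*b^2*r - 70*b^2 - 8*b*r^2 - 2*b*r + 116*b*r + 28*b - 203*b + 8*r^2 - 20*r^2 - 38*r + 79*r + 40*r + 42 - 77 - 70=b^2*(40*r - 70) + b*(-8*r^2 + 114*r - 175) - 12*r^2 + 81*r - 105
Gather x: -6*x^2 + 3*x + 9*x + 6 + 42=-6*x^2 + 12*x + 48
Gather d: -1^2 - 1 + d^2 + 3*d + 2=d^2 + 3*d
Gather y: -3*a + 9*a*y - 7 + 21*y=-3*a + y*(9*a + 21) - 7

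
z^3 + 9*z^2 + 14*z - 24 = (z - 1)*(z + 4)*(z + 6)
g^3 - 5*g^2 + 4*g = g*(g - 4)*(g - 1)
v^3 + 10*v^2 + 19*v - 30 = (v - 1)*(v + 5)*(v + 6)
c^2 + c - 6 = (c - 2)*(c + 3)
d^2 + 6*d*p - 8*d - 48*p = (d - 8)*(d + 6*p)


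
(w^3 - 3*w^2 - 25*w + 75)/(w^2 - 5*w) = w + 2 - 15/w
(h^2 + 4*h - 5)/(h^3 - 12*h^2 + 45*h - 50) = (h^2 + 4*h - 5)/(h^3 - 12*h^2 + 45*h - 50)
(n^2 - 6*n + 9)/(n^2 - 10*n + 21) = (n - 3)/(n - 7)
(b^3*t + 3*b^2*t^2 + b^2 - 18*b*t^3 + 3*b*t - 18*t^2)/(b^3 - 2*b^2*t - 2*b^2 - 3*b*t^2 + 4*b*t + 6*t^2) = (b^2*t + 6*b*t^2 + b + 6*t)/(b^2 + b*t - 2*b - 2*t)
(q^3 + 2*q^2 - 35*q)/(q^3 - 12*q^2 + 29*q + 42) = q*(q^2 + 2*q - 35)/(q^3 - 12*q^2 + 29*q + 42)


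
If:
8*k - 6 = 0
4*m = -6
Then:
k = 3/4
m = -3/2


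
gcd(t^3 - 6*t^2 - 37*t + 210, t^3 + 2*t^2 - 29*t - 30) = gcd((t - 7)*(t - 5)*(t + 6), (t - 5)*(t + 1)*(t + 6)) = t^2 + t - 30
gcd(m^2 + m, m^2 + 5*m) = m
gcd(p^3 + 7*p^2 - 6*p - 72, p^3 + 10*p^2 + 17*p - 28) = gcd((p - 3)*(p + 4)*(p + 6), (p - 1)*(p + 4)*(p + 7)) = p + 4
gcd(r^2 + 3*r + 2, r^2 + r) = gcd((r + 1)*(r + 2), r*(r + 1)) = r + 1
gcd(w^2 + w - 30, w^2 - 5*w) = w - 5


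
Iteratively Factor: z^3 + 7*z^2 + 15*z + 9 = (z + 1)*(z^2 + 6*z + 9) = (z + 1)*(z + 3)*(z + 3)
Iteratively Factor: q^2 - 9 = (q - 3)*(q + 3)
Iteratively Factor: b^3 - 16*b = (b + 4)*(b^2 - 4*b) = b*(b + 4)*(b - 4)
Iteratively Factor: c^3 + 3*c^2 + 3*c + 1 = (c + 1)*(c^2 + 2*c + 1) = (c + 1)^2*(c + 1)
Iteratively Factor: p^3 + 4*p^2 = (p)*(p^2 + 4*p) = p*(p + 4)*(p)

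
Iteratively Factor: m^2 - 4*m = (m - 4)*(m)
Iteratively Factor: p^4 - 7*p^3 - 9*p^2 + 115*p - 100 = (p - 5)*(p^3 - 2*p^2 - 19*p + 20) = (p - 5)*(p - 1)*(p^2 - p - 20) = (p - 5)*(p - 1)*(p + 4)*(p - 5)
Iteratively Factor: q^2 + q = (q)*(q + 1)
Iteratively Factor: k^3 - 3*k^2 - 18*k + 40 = (k - 2)*(k^2 - k - 20) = (k - 2)*(k + 4)*(k - 5)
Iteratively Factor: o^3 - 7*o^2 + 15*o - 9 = (o - 3)*(o^2 - 4*o + 3) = (o - 3)^2*(o - 1)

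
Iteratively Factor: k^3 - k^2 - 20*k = (k - 5)*(k^2 + 4*k) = (k - 5)*(k + 4)*(k)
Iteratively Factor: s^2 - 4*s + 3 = (s - 3)*(s - 1)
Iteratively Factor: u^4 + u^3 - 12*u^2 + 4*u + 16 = (u - 2)*(u^3 + 3*u^2 - 6*u - 8) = (u - 2)*(u + 4)*(u^2 - u - 2) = (u - 2)^2*(u + 4)*(u + 1)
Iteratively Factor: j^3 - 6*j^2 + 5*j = (j)*(j^2 - 6*j + 5) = j*(j - 1)*(j - 5)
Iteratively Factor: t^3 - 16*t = (t)*(t^2 - 16) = t*(t - 4)*(t + 4)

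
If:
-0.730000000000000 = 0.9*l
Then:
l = -0.81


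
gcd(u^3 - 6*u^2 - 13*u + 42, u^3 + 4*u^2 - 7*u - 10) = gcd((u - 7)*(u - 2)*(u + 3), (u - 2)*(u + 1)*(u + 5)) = u - 2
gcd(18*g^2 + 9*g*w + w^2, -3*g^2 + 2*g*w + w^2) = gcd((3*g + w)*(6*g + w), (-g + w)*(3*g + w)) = 3*g + w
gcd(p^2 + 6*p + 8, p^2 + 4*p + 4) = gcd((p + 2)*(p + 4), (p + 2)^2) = p + 2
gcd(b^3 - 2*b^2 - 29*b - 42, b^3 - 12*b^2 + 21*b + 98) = b^2 - 5*b - 14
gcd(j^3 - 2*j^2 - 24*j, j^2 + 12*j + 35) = 1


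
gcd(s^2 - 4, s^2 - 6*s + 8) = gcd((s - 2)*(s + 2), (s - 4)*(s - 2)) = s - 2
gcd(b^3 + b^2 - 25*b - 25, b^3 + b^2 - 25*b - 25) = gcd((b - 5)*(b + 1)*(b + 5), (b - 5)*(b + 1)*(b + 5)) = b^3 + b^2 - 25*b - 25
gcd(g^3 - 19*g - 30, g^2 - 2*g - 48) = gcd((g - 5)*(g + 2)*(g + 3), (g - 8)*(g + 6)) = 1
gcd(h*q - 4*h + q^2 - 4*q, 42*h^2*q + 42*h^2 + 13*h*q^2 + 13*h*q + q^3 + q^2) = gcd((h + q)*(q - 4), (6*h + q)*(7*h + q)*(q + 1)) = 1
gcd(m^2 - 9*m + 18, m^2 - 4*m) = 1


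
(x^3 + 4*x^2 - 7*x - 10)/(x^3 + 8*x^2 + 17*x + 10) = (x - 2)/(x + 2)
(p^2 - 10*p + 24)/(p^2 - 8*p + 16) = (p - 6)/(p - 4)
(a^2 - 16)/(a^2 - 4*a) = (a + 4)/a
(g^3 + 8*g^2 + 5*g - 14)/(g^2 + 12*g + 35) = (g^2 + g - 2)/(g + 5)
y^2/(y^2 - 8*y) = y/(y - 8)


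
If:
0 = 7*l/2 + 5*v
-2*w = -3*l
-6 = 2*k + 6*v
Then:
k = 7*w/5 - 3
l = 2*w/3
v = -7*w/15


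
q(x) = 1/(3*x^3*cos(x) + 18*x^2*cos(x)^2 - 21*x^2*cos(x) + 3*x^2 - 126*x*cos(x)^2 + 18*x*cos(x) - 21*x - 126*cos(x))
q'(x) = (3*x^3*sin(x) + 36*x^2*sin(x)*cos(x) - 21*x^2*sin(x) - 9*x^2*cos(x) - 252*x*sin(x)*cos(x) + 18*x*sin(x) - 36*x*cos(x)^2 + 42*x*cos(x) - 6*x - 126*sin(x) + 126*cos(x)^2 - 18*cos(x) + 21)/(3*x^3*cos(x) + 18*x^2*cos(x)^2 - 21*x^2*cos(x) + 3*x^2 - 126*x*cos(x)^2 + 18*x*cos(x) - 21*x - 126*cos(x))^2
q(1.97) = 0.78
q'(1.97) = -2.27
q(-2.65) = 0.00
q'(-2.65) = 0.00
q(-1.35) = 1.58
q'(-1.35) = 303.07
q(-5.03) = -0.02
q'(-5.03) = -0.12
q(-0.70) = -0.02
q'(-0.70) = 0.04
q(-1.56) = 0.03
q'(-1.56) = 0.17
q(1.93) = 1.14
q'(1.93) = -21.52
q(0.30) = -0.01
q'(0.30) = 0.00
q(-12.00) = 0.00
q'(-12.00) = 0.00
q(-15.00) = 0.00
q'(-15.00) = 0.00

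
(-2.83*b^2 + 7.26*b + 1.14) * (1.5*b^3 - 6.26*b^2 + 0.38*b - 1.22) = -4.245*b^5 + 28.6058*b^4 - 44.813*b^3 - 0.924999999999999*b^2 - 8.424*b - 1.3908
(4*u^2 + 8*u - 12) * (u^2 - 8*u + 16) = 4*u^4 - 24*u^3 - 12*u^2 + 224*u - 192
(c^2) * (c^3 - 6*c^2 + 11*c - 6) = c^5 - 6*c^4 + 11*c^3 - 6*c^2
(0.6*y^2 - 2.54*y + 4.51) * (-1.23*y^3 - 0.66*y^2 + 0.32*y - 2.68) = -0.738*y^5 + 2.7282*y^4 - 3.6789*y^3 - 5.3974*y^2 + 8.2504*y - 12.0868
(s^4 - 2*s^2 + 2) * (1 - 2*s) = -2*s^5 + s^4 + 4*s^3 - 2*s^2 - 4*s + 2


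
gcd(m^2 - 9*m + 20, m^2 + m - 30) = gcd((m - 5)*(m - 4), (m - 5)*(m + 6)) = m - 5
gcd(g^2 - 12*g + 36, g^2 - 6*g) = g - 6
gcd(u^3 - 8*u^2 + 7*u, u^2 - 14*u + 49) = u - 7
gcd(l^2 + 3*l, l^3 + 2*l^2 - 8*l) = l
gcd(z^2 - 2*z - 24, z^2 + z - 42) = z - 6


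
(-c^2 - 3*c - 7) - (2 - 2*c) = -c^2 - c - 9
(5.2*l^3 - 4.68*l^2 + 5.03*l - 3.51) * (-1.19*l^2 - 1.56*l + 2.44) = -6.188*l^5 - 2.5428*l^4 + 14.0031*l^3 - 15.0891*l^2 + 17.7488*l - 8.5644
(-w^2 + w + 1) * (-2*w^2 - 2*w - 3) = 2*w^4 - w^2 - 5*w - 3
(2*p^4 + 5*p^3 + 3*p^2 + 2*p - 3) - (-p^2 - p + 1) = 2*p^4 + 5*p^3 + 4*p^2 + 3*p - 4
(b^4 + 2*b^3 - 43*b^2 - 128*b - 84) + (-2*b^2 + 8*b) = b^4 + 2*b^3 - 45*b^2 - 120*b - 84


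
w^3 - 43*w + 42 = (w - 6)*(w - 1)*(w + 7)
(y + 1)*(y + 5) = y^2 + 6*y + 5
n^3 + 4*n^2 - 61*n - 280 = (n - 8)*(n + 5)*(n + 7)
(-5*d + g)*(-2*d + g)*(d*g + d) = 10*d^3*g + 10*d^3 - 7*d^2*g^2 - 7*d^2*g + d*g^3 + d*g^2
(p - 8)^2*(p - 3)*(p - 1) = p^4 - 20*p^3 + 131*p^2 - 304*p + 192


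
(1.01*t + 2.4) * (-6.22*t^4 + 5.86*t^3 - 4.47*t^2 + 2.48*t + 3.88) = -6.2822*t^5 - 9.0094*t^4 + 9.5493*t^3 - 8.2232*t^2 + 9.8708*t + 9.312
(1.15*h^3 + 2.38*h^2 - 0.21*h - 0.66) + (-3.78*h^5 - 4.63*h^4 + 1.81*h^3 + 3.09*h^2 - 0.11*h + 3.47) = -3.78*h^5 - 4.63*h^4 + 2.96*h^3 + 5.47*h^2 - 0.32*h + 2.81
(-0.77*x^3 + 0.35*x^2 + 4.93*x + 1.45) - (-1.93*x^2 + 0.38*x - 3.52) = -0.77*x^3 + 2.28*x^2 + 4.55*x + 4.97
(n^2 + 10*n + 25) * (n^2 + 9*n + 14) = n^4 + 19*n^3 + 129*n^2 + 365*n + 350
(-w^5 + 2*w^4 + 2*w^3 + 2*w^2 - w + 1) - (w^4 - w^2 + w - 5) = -w^5 + w^4 + 2*w^3 + 3*w^2 - 2*w + 6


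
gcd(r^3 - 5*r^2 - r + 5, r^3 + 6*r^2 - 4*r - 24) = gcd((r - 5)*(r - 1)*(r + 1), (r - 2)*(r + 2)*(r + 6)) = 1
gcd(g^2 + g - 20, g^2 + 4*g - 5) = g + 5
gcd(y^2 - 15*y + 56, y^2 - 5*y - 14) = y - 7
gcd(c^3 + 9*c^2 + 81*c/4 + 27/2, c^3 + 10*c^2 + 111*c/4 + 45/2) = c^2 + 15*c/2 + 9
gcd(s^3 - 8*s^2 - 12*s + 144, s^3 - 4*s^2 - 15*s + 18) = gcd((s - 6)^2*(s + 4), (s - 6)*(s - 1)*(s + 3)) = s - 6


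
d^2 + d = d*(d + 1)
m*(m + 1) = m^2 + m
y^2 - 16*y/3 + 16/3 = (y - 4)*(y - 4/3)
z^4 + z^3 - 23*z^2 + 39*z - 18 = (z - 3)*(z - 1)^2*(z + 6)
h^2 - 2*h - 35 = (h - 7)*(h + 5)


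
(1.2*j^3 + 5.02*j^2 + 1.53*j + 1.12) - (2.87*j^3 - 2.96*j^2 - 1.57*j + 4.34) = -1.67*j^3 + 7.98*j^2 + 3.1*j - 3.22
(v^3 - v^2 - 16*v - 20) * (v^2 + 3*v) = v^5 + 2*v^4 - 19*v^3 - 68*v^2 - 60*v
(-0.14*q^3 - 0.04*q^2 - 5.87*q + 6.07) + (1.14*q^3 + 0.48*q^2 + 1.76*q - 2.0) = 1.0*q^3 + 0.44*q^2 - 4.11*q + 4.07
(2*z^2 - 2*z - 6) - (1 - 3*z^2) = 5*z^2 - 2*z - 7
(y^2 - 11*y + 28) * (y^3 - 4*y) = y^5 - 11*y^4 + 24*y^3 + 44*y^2 - 112*y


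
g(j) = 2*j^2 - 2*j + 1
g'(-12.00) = -50.00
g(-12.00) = 313.00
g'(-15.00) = -62.00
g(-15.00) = 481.00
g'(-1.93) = -9.72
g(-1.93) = 12.31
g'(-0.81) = -5.24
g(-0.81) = 3.93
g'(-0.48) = -3.92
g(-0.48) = 2.42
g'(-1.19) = -6.76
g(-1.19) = 6.21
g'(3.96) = 13.84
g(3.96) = 24.44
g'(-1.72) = -8.88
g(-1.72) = 10.36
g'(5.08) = 18.32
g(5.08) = 42.45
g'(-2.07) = -10.28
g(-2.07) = 13.71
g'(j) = 4*j - 2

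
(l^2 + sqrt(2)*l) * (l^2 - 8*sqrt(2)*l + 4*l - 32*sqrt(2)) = l^4 - 7*sqrt(2)*l^3 + 4*l^3 - 28*sqrt(2)*l^2 - 16*l^2 - 64*l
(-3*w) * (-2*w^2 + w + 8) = 6*w^3 - 3*w^2 - 24*w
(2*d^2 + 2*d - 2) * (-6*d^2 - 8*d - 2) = -12*d^4 - 28*d^3 - 8*d^2 + 12*d + 4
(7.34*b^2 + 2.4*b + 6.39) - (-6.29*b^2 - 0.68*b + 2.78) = 13.63*b^2 + 3.08*b + 3.61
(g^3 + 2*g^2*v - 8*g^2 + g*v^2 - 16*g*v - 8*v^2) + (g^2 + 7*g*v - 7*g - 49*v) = g^3 + 2*g^2*v - 7*g^2 + g*v^2 - 9*g*v - 7*g - 8*v^2 - 49*v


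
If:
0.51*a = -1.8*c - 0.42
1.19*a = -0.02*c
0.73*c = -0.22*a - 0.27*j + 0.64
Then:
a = 0.00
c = -0.23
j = 3.00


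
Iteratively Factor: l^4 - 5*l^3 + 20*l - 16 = (l + 2)*(l^3 - 7*l^2 + 14*l - 8) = (l - 2)*(l + 2)*(l^2 - 5*l + 4) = (l - 4)*(l - 2)*(l + 2)*(l - 1)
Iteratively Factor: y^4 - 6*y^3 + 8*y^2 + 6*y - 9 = (y - 3)*(y^3 - 3*y^2 - y + 3) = (y - 3)*(y + 1)*(y^2 - 4*y + 3) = (y - 3)^2*(y + 1)*(y - 1)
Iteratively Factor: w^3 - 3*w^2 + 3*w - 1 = (w - 1)*(w^2 - 2*w + 1) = (w - 1)^2*(w - 1)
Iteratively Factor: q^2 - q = (q)*(q - 1)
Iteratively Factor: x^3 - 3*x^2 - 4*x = (x + 1)*(x^2 - 4*x) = (x - 4)*(x + 1)*(x)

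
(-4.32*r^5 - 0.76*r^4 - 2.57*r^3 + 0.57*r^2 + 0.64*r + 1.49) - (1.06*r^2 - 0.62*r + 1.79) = -4.32*r^5 - 0.76*r^4 - 2.57*r^3 - 0.49*r^2 + 1.26*r - 0.3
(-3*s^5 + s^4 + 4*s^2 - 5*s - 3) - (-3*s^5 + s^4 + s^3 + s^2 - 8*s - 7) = -s^3 + 3*s^2 + 3*s + 4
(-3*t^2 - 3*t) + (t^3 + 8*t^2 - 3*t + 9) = t^3 + 5*t^2 - 6*t + 9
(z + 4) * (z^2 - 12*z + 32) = z^3 - 8*z^2 - 16*z + 128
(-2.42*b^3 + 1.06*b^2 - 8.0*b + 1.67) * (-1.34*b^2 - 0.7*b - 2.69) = 3.2428*b^5 + 0.2736*b^4 + 16.4878*b^3 + 0.5108*b^2 + 20.351*b - 4.4923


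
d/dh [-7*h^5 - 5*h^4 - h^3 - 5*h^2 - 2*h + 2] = -35*h^4 - 20*h^3 - 3*h^2 - 10*h - 2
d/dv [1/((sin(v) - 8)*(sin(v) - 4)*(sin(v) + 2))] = (-3*sin(v)^2 + 20*sin(v) - 8)*cos(v)/((sin(v) - 8)^2*(sin(v) - 4)^2*(sin(v) + 2)^2)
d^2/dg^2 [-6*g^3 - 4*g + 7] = -36*g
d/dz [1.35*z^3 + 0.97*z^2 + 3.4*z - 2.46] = 4.05*z^2 + 1.94*z + 3.4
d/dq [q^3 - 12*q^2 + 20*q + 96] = 3*q^2 - 24*q + 20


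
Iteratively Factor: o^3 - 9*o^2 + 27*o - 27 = (o - 3)*(o^2 - 6*o + 9) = (o - 3)^2*(o - 3)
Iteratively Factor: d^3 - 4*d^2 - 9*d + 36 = (d - 3)*(d^2 - d - 12) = (d - 3)*(d + 3)*(d - 4)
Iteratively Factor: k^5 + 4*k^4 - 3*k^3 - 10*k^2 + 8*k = (k + 4)*(k^4 - 3*k^2 + 2*k) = k*(k + 4)*(k^3 - 3*k + 2) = k*(k + 2)*(k + 4)*(k^2 - 2*k + 1) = k*(k - 1)*(k + 2)*(k + 4)*(k - 1)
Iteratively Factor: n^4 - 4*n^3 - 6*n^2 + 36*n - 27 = (n + 3)*(n^3 - 7*n^2 + 15*n - 9) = (n - 1)*(n + 3)*(n^2 - 6*n + 9) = (n - 3)*(n - 1)*(n + 3)*(n - 3)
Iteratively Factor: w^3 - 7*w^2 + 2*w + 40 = (w + 2)*(w^2 - 9*w + 20) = (w - 4)*(w + 2)*(w - 5)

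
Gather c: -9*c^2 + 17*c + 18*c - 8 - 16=-9*c^2 + 35*c - 24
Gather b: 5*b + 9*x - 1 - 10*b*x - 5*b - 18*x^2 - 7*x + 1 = -10*b*x - 18*x^2 + 2*x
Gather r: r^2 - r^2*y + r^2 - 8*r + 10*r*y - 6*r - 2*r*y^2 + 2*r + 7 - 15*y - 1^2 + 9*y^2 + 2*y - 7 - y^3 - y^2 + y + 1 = r^2*(2 - y) + r*(-2*y^2 + 10*y - 12) - y^3 + 8*y^2 - 12*y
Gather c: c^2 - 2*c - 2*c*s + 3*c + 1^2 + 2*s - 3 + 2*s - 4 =c^2 + c*(1 - 2*s) + 4*s - 6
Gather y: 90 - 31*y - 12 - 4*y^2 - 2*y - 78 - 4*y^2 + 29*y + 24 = -8*y^2 - 4*y + 24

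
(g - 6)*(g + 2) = g^2 - 4*g - 12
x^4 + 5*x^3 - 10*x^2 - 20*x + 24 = (x - 2)*(x - 1)*(x + 2)*(x + 6)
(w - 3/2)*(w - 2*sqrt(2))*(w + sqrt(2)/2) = w^3 - 3*sqrt(2)*w^2/2 - 3*w^2/2 - 2*w + 9*sqrt(2)*w/4 + 3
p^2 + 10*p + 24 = (p + 4)*(p + 6)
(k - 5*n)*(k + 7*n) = k^2 + 2*k*n - 35*n^2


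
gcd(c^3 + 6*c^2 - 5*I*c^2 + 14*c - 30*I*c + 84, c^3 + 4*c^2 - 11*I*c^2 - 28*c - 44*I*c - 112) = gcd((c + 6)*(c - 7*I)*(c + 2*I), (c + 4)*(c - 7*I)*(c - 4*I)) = c - 7*I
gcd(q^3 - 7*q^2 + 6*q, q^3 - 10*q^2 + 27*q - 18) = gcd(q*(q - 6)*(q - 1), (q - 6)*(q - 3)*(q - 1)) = q^2 - 7*q + 6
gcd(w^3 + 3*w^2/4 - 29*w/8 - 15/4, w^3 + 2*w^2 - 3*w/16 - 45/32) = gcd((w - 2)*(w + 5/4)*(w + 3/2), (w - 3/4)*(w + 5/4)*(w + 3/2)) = w^2 + 11*w/4 + 15/8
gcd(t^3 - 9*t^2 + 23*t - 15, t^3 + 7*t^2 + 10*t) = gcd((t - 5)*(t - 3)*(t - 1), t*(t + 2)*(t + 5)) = 1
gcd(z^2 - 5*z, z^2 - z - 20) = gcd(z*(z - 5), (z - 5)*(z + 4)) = z - 5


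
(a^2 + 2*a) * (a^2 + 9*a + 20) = a^4 + 11*a^3 + 38*a^2 + 40*a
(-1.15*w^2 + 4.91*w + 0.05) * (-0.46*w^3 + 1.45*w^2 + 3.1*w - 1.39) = 0.529*w^5 - 3.9261*w^4 + 3.5315*w^3 + 16.892*w^2 - 6.6699*w - 0.0695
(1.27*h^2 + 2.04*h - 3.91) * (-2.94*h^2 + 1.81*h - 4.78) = -3.7338*h^4 - 3.6989*h^3 + 9.1172*h^2 - 16.8283*h + 18.6898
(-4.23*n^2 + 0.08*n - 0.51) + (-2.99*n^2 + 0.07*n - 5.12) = -7.22*n^2 + 0.15*n - 5.63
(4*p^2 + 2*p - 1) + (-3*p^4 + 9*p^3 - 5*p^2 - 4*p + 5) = -3*p^4 + 9*p^3 - p^2 - 2*p + 4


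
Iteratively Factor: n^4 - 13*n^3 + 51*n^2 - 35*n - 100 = (n - 5)*(n^3 - 8*n^2 + 11*n + 20) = (n - 5)*(n + 1)*(n^2 - 9*n + 20) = (n - 5)^2*(n + 1)*(n - 4)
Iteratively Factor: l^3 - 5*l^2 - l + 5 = (l - 1)*(l^2 - 4*l - 5) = (l - 5)*(l - 1)*(l + 1)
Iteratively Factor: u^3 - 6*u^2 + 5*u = (u - 1)*(u^2 - 5*u) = (u - 5)*(u - 1)*(u)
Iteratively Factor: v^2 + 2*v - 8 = (v - 2)*(v + 4)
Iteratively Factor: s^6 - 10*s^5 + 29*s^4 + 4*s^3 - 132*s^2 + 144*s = (s)*(s^5 - 10*s^4 + 29*s^3 + 4*s^2 - 132*s + 144) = s*(s + 2)*(s^4 - 12*s^3 + 53*s^2 - 102*s + 72) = s*(s - 4)*(s + 2)*(s^3 - 8*s^2 + 21*s - 18) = s*(s - 4)*(s - 3)*(s + 2)*(s^2 - 5*s + 6) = s*(s - 4)*(s - 3)*(s - 2)*(s + 2)*(s - 3)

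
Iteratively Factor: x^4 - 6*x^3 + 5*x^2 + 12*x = (x + 1)*(x^3 - 7*x^2 + 12*x) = (x - 4)*(x + 1)*(x^2 - 3*x) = (x - 4)*(x - 3)*(x + 1)*(x)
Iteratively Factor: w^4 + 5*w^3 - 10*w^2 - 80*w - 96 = (w + 2)*(w^3 + 3*w^2 - 16*w - 48) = (w + 2)*(w + 3)*(w^2 - 16) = (w - 4)*(w + 2)*(w + 3)*(w + 4)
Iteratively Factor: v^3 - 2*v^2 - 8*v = (v + 2)*(v^2 - 4*v) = v*(v + 2)*(v - 4)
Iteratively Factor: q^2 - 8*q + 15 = (q - 3)*(q - 5)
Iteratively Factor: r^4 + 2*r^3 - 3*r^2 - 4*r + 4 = (r - 1)*(r^3 + 3*r^2 - 4) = (r - 1)^2*(r^2 + 4*r + 4) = (r - 1)^2*(r + 2)*(r + 2)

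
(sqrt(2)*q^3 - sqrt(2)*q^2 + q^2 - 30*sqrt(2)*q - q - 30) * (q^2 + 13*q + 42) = sqrt(2)*q^5 + q^4 + 12*sqrt(2)*q^4 - sqrt(2)*q^3 + 12*q^3 - 432*sqrt(2)*q^2 - q^2 - 1260*sqrt(2)*q - 432*q - 1260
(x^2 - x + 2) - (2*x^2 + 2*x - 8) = -x^2 - 3*x + 10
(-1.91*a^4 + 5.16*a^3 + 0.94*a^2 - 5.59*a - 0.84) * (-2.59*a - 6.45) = 4.9469*a^5 - 1.0449*a^4 - 35.7166*a^3 + 8.4151*a^2 + 38.2311*a + 5.418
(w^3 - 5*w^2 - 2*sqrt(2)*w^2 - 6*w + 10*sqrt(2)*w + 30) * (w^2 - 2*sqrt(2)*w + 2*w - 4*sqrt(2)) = w^5 - 4*sqrt(2)*w^4 - 3*w^4 - 8*w^3 + 12*sqrt(2)*w^3 - 6*w^2 + 52*sqrt(2)*w^2 - 36*sqrt(2)*w - 20*w - 120*sqrt(2)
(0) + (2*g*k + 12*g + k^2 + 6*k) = 2*g*k + 12*g + k^2 + 6*k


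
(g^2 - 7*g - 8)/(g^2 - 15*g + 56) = (g + 1)/(g - 7)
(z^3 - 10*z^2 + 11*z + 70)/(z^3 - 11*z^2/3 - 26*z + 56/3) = 3*(z^2 - 3*z - 10)/(3*z^2 + 10*z - 8)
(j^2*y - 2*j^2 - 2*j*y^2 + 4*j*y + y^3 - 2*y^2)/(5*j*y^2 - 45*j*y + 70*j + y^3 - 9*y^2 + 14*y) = (j^2 - 2*j*y + y^2)/(5*j*y - 35*j + y^2 - 7*y)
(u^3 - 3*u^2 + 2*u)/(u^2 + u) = (u^2 - 3*u + 2)/(u + 1)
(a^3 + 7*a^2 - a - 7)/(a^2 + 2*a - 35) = (a^2 - 1)/(a - 5)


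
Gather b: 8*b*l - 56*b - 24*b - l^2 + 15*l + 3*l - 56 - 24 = b*(8*l - 80) - l^2 + 18*l - 80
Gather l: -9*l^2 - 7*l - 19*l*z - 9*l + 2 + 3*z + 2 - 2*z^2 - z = -9*l^2 + l*(-19*z - 16) - 2*z^2 + 2*z + 4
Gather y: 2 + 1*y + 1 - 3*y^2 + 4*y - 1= -3*y^2 + 5*y + 2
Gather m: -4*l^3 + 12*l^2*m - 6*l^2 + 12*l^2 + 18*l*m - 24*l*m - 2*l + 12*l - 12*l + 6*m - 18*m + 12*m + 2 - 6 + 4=-4*l^3 + 6*l^2 - 2*l + m*(12*l^2 - 6*l)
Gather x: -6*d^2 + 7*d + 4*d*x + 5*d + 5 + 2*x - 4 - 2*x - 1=-6*d^2 + 4*d*x + 12*d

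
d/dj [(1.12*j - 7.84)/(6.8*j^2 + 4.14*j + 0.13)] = (-7.616*j^2 + 106.624*j + 32.6032)/(46.24*j^4 + 56.304*j^3 + 18.9076*j^2 + 1.0764*j + 0.0169)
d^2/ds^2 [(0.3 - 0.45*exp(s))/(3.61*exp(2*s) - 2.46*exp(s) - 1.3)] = (-5.864445*exp(4*s) + 11.64225*exp(3*s) - 20.66364*exp(2*s) + 8.88618*exp(s) - 1.7199)*exp(s)/(47.045881*exp(6*s) - 96.176898*exp(5*s) + 14.713638*exp(4*s) + 54.381744*exp(3*s) - 5.29854*exp(2*s) - 12.4722*exp(s) - 2.197)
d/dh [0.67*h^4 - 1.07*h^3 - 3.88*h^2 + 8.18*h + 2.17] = 2.68*h^3 - 3.21*h^2 - 7.76*h + 8.18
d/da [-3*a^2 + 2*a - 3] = 2 - 6*a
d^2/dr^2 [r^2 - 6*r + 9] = 2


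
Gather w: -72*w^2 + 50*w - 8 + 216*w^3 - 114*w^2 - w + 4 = 216*w^3 - 186*w^2 + 49*w - 4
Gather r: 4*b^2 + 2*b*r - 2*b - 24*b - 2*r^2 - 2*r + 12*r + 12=4*b^2 - 26*b - 2*r^2 + r*(2*b + 10) + 12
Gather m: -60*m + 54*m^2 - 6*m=54*m^2 - 66*m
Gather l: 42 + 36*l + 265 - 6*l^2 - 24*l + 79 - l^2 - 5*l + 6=-7*l^2 + 7*l + 392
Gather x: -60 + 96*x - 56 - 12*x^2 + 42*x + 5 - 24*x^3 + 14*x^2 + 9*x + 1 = -24*x^3 + 2*x^2 + 147*x - 110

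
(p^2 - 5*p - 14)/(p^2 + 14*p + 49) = (p^2 - 5*p - 14)/(p^2 + 14*p + 49)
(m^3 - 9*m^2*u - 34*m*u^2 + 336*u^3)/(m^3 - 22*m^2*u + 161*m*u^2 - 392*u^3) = (-m - 6*u)/(-m + 7*u)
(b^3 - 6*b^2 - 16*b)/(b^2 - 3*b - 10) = b*(b - 8)/(b - 5)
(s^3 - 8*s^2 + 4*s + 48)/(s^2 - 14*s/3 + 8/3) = 3*(s^2 - 4*s - 12)/(3*s - 2)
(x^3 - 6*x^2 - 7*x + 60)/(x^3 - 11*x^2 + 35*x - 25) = (x^2 - x - 12)/(x^2 - 6*x + 5)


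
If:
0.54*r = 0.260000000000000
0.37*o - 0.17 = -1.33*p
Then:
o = 0.459459459459459 - 3.59459459459459*p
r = 0.48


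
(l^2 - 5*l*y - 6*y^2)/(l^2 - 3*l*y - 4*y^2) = (-l + 6*y)/(-l + 4*y)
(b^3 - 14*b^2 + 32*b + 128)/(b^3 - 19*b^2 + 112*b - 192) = (b + 2)/(b - 3)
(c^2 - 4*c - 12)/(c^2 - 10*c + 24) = (c + 2)/(c - 4)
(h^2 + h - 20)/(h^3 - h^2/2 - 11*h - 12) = 2*(h + 5)/(2*h^2 + 7*h + 6)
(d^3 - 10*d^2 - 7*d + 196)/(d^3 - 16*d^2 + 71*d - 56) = (d^2 - 3*d - 28)/(d^2 - 9*d + 8)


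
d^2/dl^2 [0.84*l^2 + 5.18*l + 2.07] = 1.68000000000000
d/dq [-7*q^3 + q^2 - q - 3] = -21*q^2 + 2*q - 1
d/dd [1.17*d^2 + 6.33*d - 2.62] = 2.34*d + 6.33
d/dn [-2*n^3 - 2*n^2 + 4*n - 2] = -6*n^2 - 4*n + 4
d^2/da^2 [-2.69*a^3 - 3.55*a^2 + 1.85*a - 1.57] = -16.14*a - 7.1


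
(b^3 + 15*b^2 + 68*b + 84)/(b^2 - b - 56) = (b^2 + 8*b + 12)/(b - 8)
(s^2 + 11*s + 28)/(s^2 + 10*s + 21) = (s + 4)/(s + 3)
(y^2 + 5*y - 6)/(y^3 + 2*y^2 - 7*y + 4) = (y + 6)/(y^2 + 3*y - 4)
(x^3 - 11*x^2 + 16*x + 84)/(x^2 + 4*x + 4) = (x^2 - 13*x + 42)/(x + 2)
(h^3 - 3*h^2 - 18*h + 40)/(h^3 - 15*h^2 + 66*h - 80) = (h + 4)/(h - 8)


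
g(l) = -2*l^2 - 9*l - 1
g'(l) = -4*l - 9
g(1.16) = -14.13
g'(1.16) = -13.64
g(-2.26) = 9.12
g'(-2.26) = 0.04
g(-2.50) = 9.00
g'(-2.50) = 1.00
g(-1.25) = 7.12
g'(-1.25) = -4.00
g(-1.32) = 7.40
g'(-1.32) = -3.72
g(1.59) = -20.37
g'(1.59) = -15.36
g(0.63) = -7.46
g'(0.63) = -11.52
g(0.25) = -3.38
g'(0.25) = -10.00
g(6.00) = -127.00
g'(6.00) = -33.00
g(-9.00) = -82.00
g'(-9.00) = 27.00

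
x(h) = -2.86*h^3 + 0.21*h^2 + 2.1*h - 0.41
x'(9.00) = -689.10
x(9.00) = -2049.44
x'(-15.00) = -1934.70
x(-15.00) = 9667.84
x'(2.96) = -71.83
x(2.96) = -66.53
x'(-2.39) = -47.91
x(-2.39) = 34.82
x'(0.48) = 0.32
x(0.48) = 0.33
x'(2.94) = -70.83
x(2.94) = -65.10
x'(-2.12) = -37.35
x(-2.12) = 23.33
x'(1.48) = -16.07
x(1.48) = -6.11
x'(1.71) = -22.27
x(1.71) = -10.51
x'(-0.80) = -3.73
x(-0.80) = -0.49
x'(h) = -8.58*h^2 + 0.42*h + 2.1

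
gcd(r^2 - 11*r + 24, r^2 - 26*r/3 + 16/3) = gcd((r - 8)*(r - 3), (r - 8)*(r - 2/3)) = r - 8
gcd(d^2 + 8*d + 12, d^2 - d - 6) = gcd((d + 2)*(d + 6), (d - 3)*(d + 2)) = d + 2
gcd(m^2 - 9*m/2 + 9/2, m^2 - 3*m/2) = m - 3/2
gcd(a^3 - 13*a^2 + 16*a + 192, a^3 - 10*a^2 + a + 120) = a^2 - 5*a - 24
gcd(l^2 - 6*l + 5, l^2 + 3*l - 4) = l - 1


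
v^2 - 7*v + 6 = (v - 6)*(v - 1)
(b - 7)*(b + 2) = b^2 - 5*b - 14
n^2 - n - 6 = (n - 3)*(n + 2)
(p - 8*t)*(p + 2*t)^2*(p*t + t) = p^4*t - 4*p^3*t^2 + p^3*t - 28*p^2*t^3 - 4*p^2*t^2 - 32*p*t^4 - 28*p*t^3 - 32*t^4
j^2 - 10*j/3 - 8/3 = (j - 4)*(j + 2/3)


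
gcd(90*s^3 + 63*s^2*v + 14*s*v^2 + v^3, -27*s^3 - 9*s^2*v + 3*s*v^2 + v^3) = 3*s + v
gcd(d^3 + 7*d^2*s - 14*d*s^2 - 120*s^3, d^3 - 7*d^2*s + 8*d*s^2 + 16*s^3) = -d + 4*s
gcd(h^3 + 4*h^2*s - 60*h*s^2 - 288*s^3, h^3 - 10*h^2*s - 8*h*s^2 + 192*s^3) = -h + 8*s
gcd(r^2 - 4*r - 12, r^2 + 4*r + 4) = r + 2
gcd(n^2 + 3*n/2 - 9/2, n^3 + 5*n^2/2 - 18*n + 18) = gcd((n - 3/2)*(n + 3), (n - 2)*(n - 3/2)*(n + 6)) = n - 3/2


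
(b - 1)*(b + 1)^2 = b^3 + b^2 - b - 1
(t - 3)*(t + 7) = t^2 + 4*t - 21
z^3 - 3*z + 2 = (z - 1)^2*(z + 2)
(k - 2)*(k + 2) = k^2 - 4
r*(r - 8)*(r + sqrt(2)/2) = r^3 - 8*r^2 + sqrt(2)*r^2/2 - 4*sqrt(2)*r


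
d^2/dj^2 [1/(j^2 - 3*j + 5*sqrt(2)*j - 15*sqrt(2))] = 2*(-j^2 - 5*sqrt(2)*j + 3*j + (2*j - 3 + 5*sqrt(2))^2 + 15*sqrt(2))/(j^2 - 3*j + 5*sqrt(2)*j - 15*sqrt(2))^3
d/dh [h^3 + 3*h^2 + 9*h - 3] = 3*h^2 + 6*h + 9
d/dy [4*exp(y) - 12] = 4*exp(y)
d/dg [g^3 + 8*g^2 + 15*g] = 3*g^2 + 16*g + 15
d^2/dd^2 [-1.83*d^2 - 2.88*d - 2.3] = -3.66000000000000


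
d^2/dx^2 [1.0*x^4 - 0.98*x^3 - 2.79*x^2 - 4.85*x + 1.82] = 12.0*x^2 - 5.88*x - 5.58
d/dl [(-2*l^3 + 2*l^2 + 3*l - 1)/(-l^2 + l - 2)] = (2*l^4 - 4*l^3 + 17*l^2 - 10*l - 5)/(l^4 - 2*l^3 + 5*l^2 - 4*l + 4)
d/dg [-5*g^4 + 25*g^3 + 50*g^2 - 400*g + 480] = -20*g^3 + 75*g^2 + 100*g - 400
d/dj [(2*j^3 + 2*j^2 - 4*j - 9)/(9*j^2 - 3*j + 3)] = (6*j^4 - 4*j^3 + 16*j^2 + 58*j - 13)/(3*(9*j^4 - 6*j^3 + 7*j^2 - 2*j + 1))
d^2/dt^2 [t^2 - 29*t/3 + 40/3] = 2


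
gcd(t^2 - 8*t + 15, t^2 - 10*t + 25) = t - 5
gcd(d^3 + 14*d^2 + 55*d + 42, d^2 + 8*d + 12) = d + 6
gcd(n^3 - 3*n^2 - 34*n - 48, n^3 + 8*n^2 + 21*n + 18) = n^2 + 5*n + 6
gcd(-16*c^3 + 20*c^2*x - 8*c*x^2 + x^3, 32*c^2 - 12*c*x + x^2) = -4*c + x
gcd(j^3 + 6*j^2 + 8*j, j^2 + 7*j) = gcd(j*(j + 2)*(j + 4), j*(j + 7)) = j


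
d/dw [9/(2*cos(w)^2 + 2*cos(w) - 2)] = 9*(2*cos(w) + 1)*sin(w)/(2*(-sin(w)^2 + cos(w))^2)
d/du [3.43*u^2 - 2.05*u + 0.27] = 6.86*u - 2.05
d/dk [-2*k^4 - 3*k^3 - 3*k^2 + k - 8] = -8*k^3 - 9*k^2 - 6*k + 1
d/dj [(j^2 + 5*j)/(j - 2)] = (j^2 - 4*j - 10)/(j^2 - 4*j + 4)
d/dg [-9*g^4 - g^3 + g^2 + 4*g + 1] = -36*g^3 - 3*g^2 + 2*g + 4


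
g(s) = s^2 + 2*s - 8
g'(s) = 2*s + 2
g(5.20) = 29.44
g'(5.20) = 12.40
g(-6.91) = 25.93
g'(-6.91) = -11.82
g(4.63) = 22.70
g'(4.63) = 11.26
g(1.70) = -1.71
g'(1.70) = 5.40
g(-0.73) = -8.93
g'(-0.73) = 0.54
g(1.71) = -1.66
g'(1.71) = 5.42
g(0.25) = -7.44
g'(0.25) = 2.50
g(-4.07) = 0.42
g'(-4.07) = -6.14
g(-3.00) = -5.00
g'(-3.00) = -4.00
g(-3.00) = -5.00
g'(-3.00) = -4.00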